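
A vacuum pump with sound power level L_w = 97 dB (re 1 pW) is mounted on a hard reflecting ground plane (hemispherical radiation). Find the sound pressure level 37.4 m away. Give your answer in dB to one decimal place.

57.6 dB

L_p = L_w − 10·log₁₀(2π·r²) with r = 37.4 m.
2π·r² = 8789 m², 10·log₁₀ of that is 39.439 dB.
L_p = 97 − 39.439 = 57.56 dB.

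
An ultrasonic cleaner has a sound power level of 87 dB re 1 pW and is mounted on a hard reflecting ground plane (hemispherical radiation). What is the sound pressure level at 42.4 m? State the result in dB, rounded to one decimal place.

46.5 dB

L_p = L_w − 10·log₁₀(2π·r²) with r = 42.4 m.
2π·r² = 1.13e+04 m², 10·log₁₀ of that is 40.529 dB.
L_p = 87 − 40.529 = 46.47 dB.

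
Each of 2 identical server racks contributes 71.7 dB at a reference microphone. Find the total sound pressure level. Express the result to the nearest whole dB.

L_total = L₁ + 10·log₁₀ N for N identical incoherent sources.
L_total = 71.7 + 10·log₁₀(2) = 71.7 + 3.010 = 74.71 dB.

75 dB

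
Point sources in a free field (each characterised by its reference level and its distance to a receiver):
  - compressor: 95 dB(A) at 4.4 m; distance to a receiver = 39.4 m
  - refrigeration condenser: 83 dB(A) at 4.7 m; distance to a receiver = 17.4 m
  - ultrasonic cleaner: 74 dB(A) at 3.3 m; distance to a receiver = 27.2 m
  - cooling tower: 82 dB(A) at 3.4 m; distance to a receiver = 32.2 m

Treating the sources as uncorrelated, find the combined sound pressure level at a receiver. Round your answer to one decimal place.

77.5 dB(A)

Propagate each source to the receiver with L = L_ref − 20·log₁₀(r/r_ref), then add intensities.
compressor: 95 − 20·log₁₀(39.4/4.4) = 95 − 19.04 = 75.96 dB(A).
refrigeration condenser: 83 − 20·log₁₀(17.4/4.7) = 83 − 11.37 = 71.63 dB(A).
ultrasonic cleaner: 74 − 20·log₁₀(27.2/3.3) = 74 − 18.32 = 55.68 dB(A).
cooling tower: 82 − 20·log₁₀(32.2/3.4) = 82 − 19.53 = 62.47 dB(A).
Σ 10^(L/10) = 5.613e+07 → L_total = 10·log₁₀(5.613e+07) = 77.49 dB(A).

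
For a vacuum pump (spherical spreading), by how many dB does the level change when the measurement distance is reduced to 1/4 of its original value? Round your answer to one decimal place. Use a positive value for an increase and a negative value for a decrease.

With spherical spreading the level changes by −20·log₁₀(r₂/r₁).
ΔL = −20·log₁₀(0.25) = +12.04 dB.

+12.0 dB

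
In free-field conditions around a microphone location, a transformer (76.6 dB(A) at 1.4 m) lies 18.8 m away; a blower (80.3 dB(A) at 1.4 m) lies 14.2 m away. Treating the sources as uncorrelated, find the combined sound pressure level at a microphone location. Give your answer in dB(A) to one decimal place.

First find each source's level at the receiver (point-source: −20·log₁₀(r/r_ref)), then combine on an intensity basis.
transformer: 76.6 − 20·log₁₀(18.8/1.4) = 76.6 − 22.56 = 54.04 dB(A).
blower: 80.3 − 20·log₁₀(14.2/1.4) = 80.3 − 20.12 = 60.18 dB(A).
Σ 10^(L/10) = 1.295e+06 → L_total = 10·log₁₀(1.295e+06) = 61.12 dB(A).

61.1 dB(A)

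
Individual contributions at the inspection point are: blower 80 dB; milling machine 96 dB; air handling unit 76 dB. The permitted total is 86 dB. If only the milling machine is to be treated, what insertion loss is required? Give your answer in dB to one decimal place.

Everything except the milling machine sums to 10^(80/10) + 10^(76/10) = 1.398e+08 in linear terms, 81.46 dB.
To meet 86 dB overall, the treated milling machine may contribute at most 10^(86/10) − 1.398e+08 = 2.583e+08, i.e. 84.12 dB.
So the milling machine must be reduced from 96 to 84.12 dB: IL = 11.88 dB.

11.9 dB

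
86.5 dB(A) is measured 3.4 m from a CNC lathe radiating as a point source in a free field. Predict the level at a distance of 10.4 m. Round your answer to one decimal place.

76.8 dB(A)

Point-source attenuation: ΔL = 20·log₁₀(r₂/r₁) = 20·log₁₀(10.4/3.4) = 9.711 dB.
L₂ = 86.5 − 20·log₁₀(10.4/3.4) = 86.5 − 9.711 = 76.79 dB(A).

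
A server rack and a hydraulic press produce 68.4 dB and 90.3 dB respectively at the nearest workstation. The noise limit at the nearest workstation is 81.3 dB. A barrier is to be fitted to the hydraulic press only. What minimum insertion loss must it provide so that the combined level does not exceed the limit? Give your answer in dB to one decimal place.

9.2 dB

Fixed contribution from the other source: Σ 10^(L/10) = 10^(68.4/10) = 6.918e+06 (68.40 dB).
To meet 81.3 dB overall, the treated hydraulic press may contribute at most 10^(81.3/10) − 6.918e+06 = 1.280e+08, i.e. 81.07 dB.
So the hydraulic press must be reduced from 90.3 to 81.07 dB: IL = 9.23 dB.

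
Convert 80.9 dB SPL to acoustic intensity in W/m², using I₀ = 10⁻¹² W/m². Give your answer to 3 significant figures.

L = 10·log₁₀(I/I₀) ⇒ I = I₀·10^(L/10) = 10⁻¹² × 10^8.09.

0.000123 W/m²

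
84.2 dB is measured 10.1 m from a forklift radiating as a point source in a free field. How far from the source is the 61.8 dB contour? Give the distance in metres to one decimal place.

The 22.4 dB drop corresponds to a distance ratio of 10^(22.4/20) for a point source.
r₂ = 10.1·10^((84.2−61.8)/20) = 10.1·10^(22.4/20) = 133.14 m.

133.1 m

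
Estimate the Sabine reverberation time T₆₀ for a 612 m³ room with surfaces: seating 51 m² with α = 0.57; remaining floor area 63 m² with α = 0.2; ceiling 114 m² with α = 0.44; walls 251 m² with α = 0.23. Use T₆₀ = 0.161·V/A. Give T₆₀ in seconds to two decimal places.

0.66 s

Summing Sᵢαᵢ: 51·0.57 + 63·0.2 + 114·0.44 + 251·0.23 = 149.56 m².
T₆₀ = 0.161 × 612 / 149.56 = 0.659 s.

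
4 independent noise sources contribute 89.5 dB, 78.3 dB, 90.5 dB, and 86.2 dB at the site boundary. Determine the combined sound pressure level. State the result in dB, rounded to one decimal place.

94.0 dB

For uncorrelated sources the intensities add, so convert each level to linear form, sum, and take 10·log₁₀ of the total.
Σ 10^(L/10) = 10^(89.5/10) + 10^(78.3/10) + 10^(90.5/10) + 10^(86.2/10) = 2.498e+09.
L_total = 10·log₁₀(2.498e+09) = 93.98 dB.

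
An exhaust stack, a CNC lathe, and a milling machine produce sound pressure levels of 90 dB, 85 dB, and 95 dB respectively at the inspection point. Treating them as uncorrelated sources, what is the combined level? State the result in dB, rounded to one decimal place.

Incoherent sources combine by intensity addition: L_total = 10·log₁₀(Σ 10^(L_i/10)).
Σ 10^(L/10) = 10^(90/10) + 10^(85/10) + 10^(95/10) = 4.479e+09.
L_total = 10·log₁₀(4.479e+09) = 96.51 dB.

96.5 dB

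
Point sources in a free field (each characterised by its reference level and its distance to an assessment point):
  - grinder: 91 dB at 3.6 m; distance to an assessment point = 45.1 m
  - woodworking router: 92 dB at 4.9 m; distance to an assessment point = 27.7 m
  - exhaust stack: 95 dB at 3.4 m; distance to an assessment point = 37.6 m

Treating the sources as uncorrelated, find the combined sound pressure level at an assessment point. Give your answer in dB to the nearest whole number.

Propagate each source to the receiver with L = L_ref − 20·log₁₀(r/r_ref), then add intensities.
grinder: 91 − 20·log₁₀(45.1/3.6) = 91 − 21.96 = 69.04 dB.
woodworking router: 92 − 20·log₁₀(27.7/4.9) = 92 − 15.05 = 76.95 dB.
exhaust stack: 95 − 20·log₁₀(37.6/3.4) = 95 − 20.87 = 74.13 dB.
Σ 10^(L/10) = 8.347e+07 → L_total = 10·log₁₀(8.347e+07) = 79.22 dB.

79 dB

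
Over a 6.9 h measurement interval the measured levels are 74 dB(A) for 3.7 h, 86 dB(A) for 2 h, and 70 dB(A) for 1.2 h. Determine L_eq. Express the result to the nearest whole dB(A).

81 dB(A)

The energy average is taken in the linear domain: L_eq = 10·log₁₀[(Σ tᵢ·10^(Lᵢ/10))/T], T = 6.9 h.
Σ tᵢ·10^(Lᵢ/10) = 3.7·10^(74/10) + 2·10^(86/10) + 1.2·10^(70/10) = 9.012e+08.
L_eq = 10·log₁₀(9.012e+08/6.9) = 81.16 dB(A).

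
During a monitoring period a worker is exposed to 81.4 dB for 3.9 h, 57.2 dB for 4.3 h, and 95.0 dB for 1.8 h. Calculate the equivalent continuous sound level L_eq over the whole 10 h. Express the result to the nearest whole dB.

L_eq = 10·log₁₀[(1/T)·Σ tᵢ·10^(Lᵢ/10)] with T = 10 h.
Σ tᵢ·10^(Lᵢ/10) = 3.9·10^(81.4/10) + 4.3·10^(57.2/10) + 1.8·10^(95.0/10) = 6.233e+09.
L_eq = 10·log₁₀(6.233e+09/10) = 87.95 dB.

88 dB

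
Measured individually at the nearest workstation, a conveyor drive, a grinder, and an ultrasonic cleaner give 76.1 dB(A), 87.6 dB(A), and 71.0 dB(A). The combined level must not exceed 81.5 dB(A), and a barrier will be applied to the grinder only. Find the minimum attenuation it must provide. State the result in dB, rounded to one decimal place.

Everything except the grinder sums to 10^(76.1/10) + 10^(71.0/10) = 5.333e+07 in linear terms, 77.27 dB(A).
The limit corresponds to 10^(81.5/10) = 1.413e+08; subtracting the fixed part leaves 8.793e+07 for the grinder, i.e. 79.44 dB(A).
Required insertion loss = 87.6 − 79.44 = 8.16 dB.

8.2 dB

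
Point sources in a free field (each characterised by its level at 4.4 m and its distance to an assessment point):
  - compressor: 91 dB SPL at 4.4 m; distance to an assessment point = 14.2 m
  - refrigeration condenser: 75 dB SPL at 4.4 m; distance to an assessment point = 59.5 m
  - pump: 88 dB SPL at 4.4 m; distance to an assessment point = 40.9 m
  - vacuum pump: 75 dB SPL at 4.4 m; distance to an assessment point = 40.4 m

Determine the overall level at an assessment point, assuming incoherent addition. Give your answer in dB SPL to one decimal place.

81.1 dB SPL

Propagate each source to the receiver with L = L_ref − 20·log₁₀(r/r_ref), then add intensities.
compressor: 91 − 20·log₁₀(14.2/4.4) = 91 − 10.18 = 80.82 dB SPL.
refrigeration condenser: 75 − 20·log₁₀(59.5/4.4) = 75 − 22.62 = 52.38 dB SPL.
pump: 88 − 20·log₁₀(40.9/4.4) = 88 − 19.37 = 68.63 dB SPL.
vacuum pump: 75 − 20·log₁₀(40.4/4.4) = 75 − 19.26 = 55.74 dB SPL.
Σ 10^(L/10) = 1.287e+08 → L_total = 10·log₁₀(1.287e+08) = 81.10 dB SPL.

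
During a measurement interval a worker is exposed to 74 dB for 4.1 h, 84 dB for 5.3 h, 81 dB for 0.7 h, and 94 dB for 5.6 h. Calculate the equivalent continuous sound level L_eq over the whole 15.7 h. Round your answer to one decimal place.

90.0 dB

Weight each interval's intensity by its duration and average over T = 15.7 h:
Σ tᵢ·10^(Lᵢ/10) = 4.1·10^(74/10) + 5.3·10^(84/10) + 0.7·10^(81/10) + 5.6·10^(94/10) = 1.559e+10.
L_eq = 10·log₁₀(1.559e+10/15.7) = 89.97 dB.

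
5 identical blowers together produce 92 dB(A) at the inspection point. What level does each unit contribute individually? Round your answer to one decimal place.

Dividing the total intensity by 5 lowers the level by 10·log₁₀ 5 = 6.990 dB: L₁ = 92 − 6.990.

85.0 dB(A)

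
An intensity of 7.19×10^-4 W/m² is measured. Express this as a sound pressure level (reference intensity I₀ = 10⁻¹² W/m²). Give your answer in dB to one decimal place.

88.6 dB

L = 10·log₁₀(I/I₀) = 10·log₁₀(7.19×10^-4/10⁻¹²) = 10·log₁₀(7.19×10^8).
L = 10·(0.8567 + 8) = 88.57 dB.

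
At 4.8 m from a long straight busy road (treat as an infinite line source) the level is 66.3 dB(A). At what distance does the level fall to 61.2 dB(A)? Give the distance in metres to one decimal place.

15.5 m

The 5.1 dB drop corresponds to a distance ratio of 10^(5.1/10) for a line source.
r₂ = 4.8·10^((66.3−61.2)/10) = 4.8·10^(5.1/10) = 15.53 m.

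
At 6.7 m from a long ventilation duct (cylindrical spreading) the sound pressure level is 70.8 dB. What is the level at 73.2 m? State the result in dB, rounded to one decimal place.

60.4 dB

Cylindrical spreading from a line source gives a 10·log₁₀(r₂/r₁) drop.
L₂ = 70.8 − 10·log₁₀(73.2/6.7) = 70.8 − 10.384 = 60.42 dB.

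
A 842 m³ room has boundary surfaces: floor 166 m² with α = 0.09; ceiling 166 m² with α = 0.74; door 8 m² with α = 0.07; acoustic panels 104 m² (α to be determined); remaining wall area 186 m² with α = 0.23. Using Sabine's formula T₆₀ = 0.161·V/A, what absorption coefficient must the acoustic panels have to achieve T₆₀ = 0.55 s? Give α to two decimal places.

A = 0.161·V/T₆₀ = 0.161·842/0.55 = 246.48 m² sabins.
Absorption from the other surfaces = 166·0.09 + 166·0.74 + 8·0.07 + 186·0.23 = 181.12 m², so the acoustic panels must supply 65.36 m² over 104 m².
α = 65.36/104 = 0.628.

0.63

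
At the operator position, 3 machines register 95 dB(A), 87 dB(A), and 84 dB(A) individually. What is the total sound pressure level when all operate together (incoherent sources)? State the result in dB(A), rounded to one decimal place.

Incoherent sources combine by intensity addition: L_total = 10·log₁₀(Σ 10^(L_i/10)).
Σ 10^(L/10) = 10^(95/10) + 10^(87/10) + 10^(84/10) = 3.915e+09.
L_total = 10·log₁₀(3.915e+09) = 95.93 dB(A).

95.9 dB(A)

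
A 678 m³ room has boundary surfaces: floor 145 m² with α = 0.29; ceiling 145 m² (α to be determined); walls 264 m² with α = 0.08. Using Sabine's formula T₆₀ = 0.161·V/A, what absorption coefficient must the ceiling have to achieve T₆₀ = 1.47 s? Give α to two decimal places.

Required total absorption A = 0.161·678/1.47 = 74.26 m².
Absorption from the other surfaces = 145·0.29 + 264·0.08 = 63.17 m², so the ceiling must supply 11.09 m² over 145 m².
α = 11.09/145 = 0.076.

0.08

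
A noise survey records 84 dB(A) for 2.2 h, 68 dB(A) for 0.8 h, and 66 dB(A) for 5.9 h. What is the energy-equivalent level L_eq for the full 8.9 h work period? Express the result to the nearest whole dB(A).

78 dB(A)

L_eq = 10·log₁₀[(1/T)·Σ tᵢ·10^(Lᵢ/10)] with T = 8.9 h.
Σ tᵢ·10^(Lᵢ/10) = 2.2·10^(84/10) + 0.8·10^(68/10) + 5.9·10^(66/10) = 5.812e+08.
L_eq = 10·log₁₀(5.812e+08/8.9) = 78.15 dB(A).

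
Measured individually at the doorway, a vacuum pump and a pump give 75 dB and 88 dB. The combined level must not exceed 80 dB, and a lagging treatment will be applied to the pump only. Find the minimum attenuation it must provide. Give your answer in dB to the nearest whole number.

The untreated sources together contribute 10^(75/10) = 3.162e+07, i.e. 75.00 dB.
The limit corresponds to 10^(80/10) = 1.000e+08; subtracting the fixed part leaves 6.838e+07 for the pump, i.e. 78.35 dB.
So the pump must be reduced from 88 to 78.35 dB: IL = 9.65 dB.

10 dB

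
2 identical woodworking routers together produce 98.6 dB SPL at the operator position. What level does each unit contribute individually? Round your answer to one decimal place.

For N identical incoherent sources L_total = L₁ + 10·log₁₀ N, so L₁ = 98.6 − 10·log₁₀(2) = 98.6 − 3.010.

95.6 dB SPL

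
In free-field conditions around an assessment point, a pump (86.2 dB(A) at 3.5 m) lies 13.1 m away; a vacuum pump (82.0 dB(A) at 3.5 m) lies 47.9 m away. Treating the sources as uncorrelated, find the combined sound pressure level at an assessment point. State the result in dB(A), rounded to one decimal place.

74.9 dB(A)

Propagate each source to the receiver with L = L_ref − 20·log₁₀(r/r_ref), then add intensities.
pump: 86.2 − 20·log₁₀(13.1/3.5) = 86.2 − 11.46 = 74.74 dB(A).
vacuum pump: 82.0 − 20·log₁₀(47.9/3.5) = 82.0 − 22.73 = 59.27 dB(A).
Σ 10^(L/10) = 3.060e+07 → L_total = 10·log₁₀(3.060e+07) = 74.86 dB(A).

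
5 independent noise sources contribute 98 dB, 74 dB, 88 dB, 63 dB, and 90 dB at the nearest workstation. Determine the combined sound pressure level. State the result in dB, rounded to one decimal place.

99.0 dB

For uncorrelated sources the intensities add, so convert each level to linear form, sum, and take 10·log₁₀ of the total.
Σ 10^(L/10) = 10^(98/10) + 10^(74/10) + 10^(88/10) + 10^(63/10) + 10^(90/10) = 7.968e+09.
L_total = 10·log₁₀(7.968e+09) = 99.01 dB.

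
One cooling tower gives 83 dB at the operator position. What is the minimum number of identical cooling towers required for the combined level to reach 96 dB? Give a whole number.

20

Need L₁ + 10·log₁₀ N ≥ 96, i.e. log₁₀ N ≥ 1.30.
N ≥ 10^(13.0/10) = 19.953, so N = 20.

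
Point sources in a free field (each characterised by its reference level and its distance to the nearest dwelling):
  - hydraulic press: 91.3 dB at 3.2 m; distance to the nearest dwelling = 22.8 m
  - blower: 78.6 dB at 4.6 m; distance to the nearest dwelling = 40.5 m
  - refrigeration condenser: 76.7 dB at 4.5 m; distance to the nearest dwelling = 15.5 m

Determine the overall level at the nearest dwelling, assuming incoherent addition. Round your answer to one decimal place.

75.0 dB

Propagate each source to the receiver with L = L_ref − 20·log₁₀(r/r_ref), then add intensities.
hydraulic press: 91.3 − 20·log₁₀(22.8/3.2) = 91.3 − 17.06 = 74.24 dB.
blower: 78.6 − 20·log₁₀(40.5/4.6) = 78.6 − 18.89 = 59.71 dB.
refrigeration condenser: 76.7 − 20·log₁₀(15.5/4.5) = 76.7 − 10.74 = 65.96 dB.
Σ 10^(L/10) = 3.145e+07 → L_total = 10·log₁₀(3.145e+07) = 74.98 dB.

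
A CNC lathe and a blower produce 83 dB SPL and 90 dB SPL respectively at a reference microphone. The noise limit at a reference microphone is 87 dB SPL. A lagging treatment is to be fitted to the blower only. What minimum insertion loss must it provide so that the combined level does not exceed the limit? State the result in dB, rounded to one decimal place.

5.2 dB

The untreated sources together contribute 10^(83/10) = 1.995e+08, i.e. 83.00 dB SPL.
To meet 87 dB SPL overall, the treated blower may contribute at most 10^(87/10) − 1.995e+08 = 3.017e+08, i.e. 84.80 dB SPL.
So the blower must be reduced from 90 to 84.80 dB SPL: IL = 5.20 dB.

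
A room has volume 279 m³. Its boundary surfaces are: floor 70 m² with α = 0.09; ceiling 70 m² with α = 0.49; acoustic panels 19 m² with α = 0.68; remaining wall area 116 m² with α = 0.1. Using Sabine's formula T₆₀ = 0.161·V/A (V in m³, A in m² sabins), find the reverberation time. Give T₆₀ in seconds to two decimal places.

A = Σ Sᵢαᵢ = 70·0.09 + 70·0.49 + 19·0.68 + 116·0.1 = 65.12 m².
T₆₀ = 0.161·V/A = 0.161·279/65.12 = 0.690 s.

0.69 s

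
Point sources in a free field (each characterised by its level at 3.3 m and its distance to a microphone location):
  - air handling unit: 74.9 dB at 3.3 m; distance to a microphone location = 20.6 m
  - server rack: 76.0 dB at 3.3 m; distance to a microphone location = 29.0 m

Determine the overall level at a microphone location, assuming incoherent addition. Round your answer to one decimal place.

Propagate each source to the receiver with L = L_ref − 20·log₁₀(r/r_ref), then add intensities.
air handling unit: 74.9 − 20·log₁₀(20.6/3.3) = 74.9 − 15.91 = 58.99 dB.
server rack: 76.0 − 20·log₁₀(29.0/3.3) = 76.0 − 18.88 = 57.12 dB.
Σ 10^(L/10) = 1.309e+06 → L_total = 10·log₁₀(1.309e+06) = 61.17 dB.

61.2 dB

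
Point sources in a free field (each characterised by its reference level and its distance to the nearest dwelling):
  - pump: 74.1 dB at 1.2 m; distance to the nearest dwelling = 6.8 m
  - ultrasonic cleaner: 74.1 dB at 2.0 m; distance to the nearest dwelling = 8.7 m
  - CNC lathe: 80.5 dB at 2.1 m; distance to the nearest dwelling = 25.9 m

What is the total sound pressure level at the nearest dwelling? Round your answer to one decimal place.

64.6 dB

Apply inverse-square spreading to bring every level to the receiver, then sum 10^(L/10).
pump: 74.1 − 20·log₁₀(6.8/1.2) = 74.1 − 15.07 = 59.03 dB.
ultrasonic cleaner: 74.1 − 20·log₁₀(8.7/2.0) = 74.1 − 12.77 = 61.33 dB.
CNC lathe: 80.5 − 20·log₁₀(25.9/2.1) = 80.5 − 21.82 = 58.68 dB.
Σ 10^(L/10) = 2.896e+06 → L_total = 10·log₁₀(2.896e+06) = 64.62 dB.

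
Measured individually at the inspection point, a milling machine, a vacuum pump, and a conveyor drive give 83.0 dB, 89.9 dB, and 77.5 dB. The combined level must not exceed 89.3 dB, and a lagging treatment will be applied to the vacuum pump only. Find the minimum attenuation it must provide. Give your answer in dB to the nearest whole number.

2 dB

Fixed contribution from the other sources: Σ 10^(L/10) = 10^(83.0/10) + 10^(77.5/10) = 2.558e+08 (84.08 dB).
The limit corresponds to 10^(89.3/10) = 8.511e+08; subtracting the fixed part leaves 5.954e+08 for the vacuum pump, i.e. 87.75 dB.
Required insertion loss = 89.9 − 87.75 = 2.15 dB.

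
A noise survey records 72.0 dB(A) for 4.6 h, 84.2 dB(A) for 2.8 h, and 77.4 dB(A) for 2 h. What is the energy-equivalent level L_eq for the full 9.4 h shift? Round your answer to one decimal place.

The energy average is taken in the linear domain: L_eq = 10·log₁₀[(Σ tᵢ·10^(Lᵢ/10))/T], T = 9.4 h.
Σ tᵢ·10^(Lᵢ/10) = 4.6·10^(72.0/10) + 2.8·10^(84.2/10) + 2·10^(77.4/10) = 9.193e+08.
L_eq = 10·log₁₀(9.193e+08/9.4) = 79.90 dB(A).

79.9 dB(A)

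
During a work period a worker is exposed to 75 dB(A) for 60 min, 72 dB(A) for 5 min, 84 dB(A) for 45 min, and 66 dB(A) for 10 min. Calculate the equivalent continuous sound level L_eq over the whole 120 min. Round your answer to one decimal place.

The energy average is taken in the linear domain: L_eq = 10·log₁₀[(Σ tᵢ·10^(Lᵢ/10))/T], T = 120 min.
Σ tᵢ·10^(Lᵢ/10) = 60·10^(75/10) + 5·10^(72/10) + 45·10^(84/10) + 10·10^(66/10) = 1.332e+10.
L_eq = 10·log₁₀(1.332e+10/120) = 80.45 dB(A).

80.5 dB(A)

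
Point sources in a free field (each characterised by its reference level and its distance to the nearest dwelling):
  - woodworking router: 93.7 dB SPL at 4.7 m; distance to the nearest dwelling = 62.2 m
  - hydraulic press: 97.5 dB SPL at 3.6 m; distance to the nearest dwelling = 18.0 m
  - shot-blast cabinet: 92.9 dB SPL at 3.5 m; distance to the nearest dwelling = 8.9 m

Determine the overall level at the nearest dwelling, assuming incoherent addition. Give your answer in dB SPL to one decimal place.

Apply inverse-square spreading to bring every level to the receiver, then sum 10^(L/10).
woodworking router: 93.7 − 20·log₁₀(62.2/4.7) = 93.7 − 22.43 = 71.27 dB SPL.
hydraulic press: 97.5 − 20·log₁₀(18.0/3.6) = 97.5 − 13.98 = 83.52 dB SPL.
shot-blast cabinet: 92.9 − 20·log₁₀(8.9/3.5) = 92.9 − 8.11 = 84.79 dB SPL.
Σ 10^(L/10) = 5.399e+08 → L_total = 10·log₁₀(5.399e+08) = 87.32 dB SPL.

87.3 dB SPL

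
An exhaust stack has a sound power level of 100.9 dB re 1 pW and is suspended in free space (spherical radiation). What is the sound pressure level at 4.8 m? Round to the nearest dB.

76 dB

L_p = L_w − 10·log₁₀(4π·r²) with r = 4.8 m.
4π·r² = 289.5 m², 10·log₁₀ of that is 24.617 dB.
L_p = 100.9 − 24.617 = 76.28 dB.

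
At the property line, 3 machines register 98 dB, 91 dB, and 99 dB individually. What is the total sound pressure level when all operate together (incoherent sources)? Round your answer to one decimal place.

101.9 dB

For uncorrelated sources the intensities add, so convert each level to linear form, sum, and take 10·log₁₀ of the total.
Σ 10^(L/10) = 10^(98/10) + 10^(91/10) + 10^(99/10) = 1.551e+10.
L_total = 10·log₁₀(1.551e+10) = 101.91 dB.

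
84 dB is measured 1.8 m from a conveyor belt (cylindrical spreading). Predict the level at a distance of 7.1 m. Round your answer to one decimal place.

78.0 dB

Cylindrical spreading from a line source gives a 10·log₁₀(r₂/r₁) drop.
L₂ = 84 − 10·log₁₀(7.1/1.8) = 84 − 5.960 = 78.04 dB.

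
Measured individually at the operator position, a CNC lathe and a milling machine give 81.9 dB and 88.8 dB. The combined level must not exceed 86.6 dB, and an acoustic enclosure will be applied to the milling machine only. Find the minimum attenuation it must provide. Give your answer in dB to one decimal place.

The untreated sources together contribute 10^(81.9/10) = 1.549e+08, i.e. 81.90 dB.
The limit corresponds to 10^(86.6/10) = 4.571e+08; subtracting the fixed part leaves 3.022e+08 for the milling machine, i.e. 84.80 dB.
Required insertion loss = 88.8 − 84.80 = 4.00 dB.

4.0 dB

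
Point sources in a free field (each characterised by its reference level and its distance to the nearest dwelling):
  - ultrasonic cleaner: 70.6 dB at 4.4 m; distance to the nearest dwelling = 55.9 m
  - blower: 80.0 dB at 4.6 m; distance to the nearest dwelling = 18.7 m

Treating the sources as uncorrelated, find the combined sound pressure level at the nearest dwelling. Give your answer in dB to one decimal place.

Propagate each source to the receiver with L = L_ref − 20·log₁₀(r/r_ref), then add intensities.
ultrasonic cleaner: 70.6 − 20·log₁₀(55.9/4.4) = 70.6 − 22.08 = 48.52 dB.
blower: 80.0 − 20·log₁₀(18.7/4.6) = 80.0 − 12.18 = 67.82 dB.
Σ 10^(L/10) = 6.122e+06 → L_total = 10·log₁₀(6.122e+06) = 67.87 dB.

67.9 dB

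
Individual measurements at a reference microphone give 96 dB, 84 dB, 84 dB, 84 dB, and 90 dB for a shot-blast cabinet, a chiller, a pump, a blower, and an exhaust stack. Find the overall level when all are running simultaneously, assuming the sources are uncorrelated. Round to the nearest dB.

98 dB

For uncorrelated sources the intensities add, so convert each level to linear form, sum, and take 10·log₁₀ of the total.
Σ 10^(L/10) = 10^(96/10) + 10^(84/10) + 10^(84/10) + 10^(84/10) + 10^(90/10) = 5.735e+09.
L_total = 10·log₁₀(5.735e+09) = 97.59 dB.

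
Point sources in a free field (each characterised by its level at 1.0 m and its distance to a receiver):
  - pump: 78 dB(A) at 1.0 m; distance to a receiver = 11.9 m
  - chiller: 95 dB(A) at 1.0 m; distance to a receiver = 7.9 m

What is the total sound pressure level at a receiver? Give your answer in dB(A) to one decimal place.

77.1 dB(A)

First find each source's level at the receiver (point-source: −20·log₁₀(r/r_ref)), then combine on an intensity basis.
pump: 78 − 20·log₁₀(11.9/1.0) = 78 − 21.51 = 56.49 dB(A).
chiller: 95 − 20·log₁₀(7.9/1.0) = 95 − 17.95 = 77.05 dB(A).
Σ 10^(L/10) = 5.111e+07 → L_total = 10·log₁₀(5.111e+07) = 77.09 dB(A).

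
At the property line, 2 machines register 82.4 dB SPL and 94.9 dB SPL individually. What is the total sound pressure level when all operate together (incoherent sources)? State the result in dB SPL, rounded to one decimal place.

For uncorrelated sources the intensities add, so convert each level to linear form, sum, and take 10·log₁₀ of the total.
Σ 10^(L/10) = 10^(82.4/10) + 10^(94.9/10) = 3.264e+09.
L_total = 10·log₁₀(3.264e+09) = 95.14 dB SPL.

95.1 dB SPL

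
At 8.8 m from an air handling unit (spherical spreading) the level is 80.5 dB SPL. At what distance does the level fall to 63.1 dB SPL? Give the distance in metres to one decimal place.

65.2 m

For a point source L₁ − L₂ = 20·log₁₀(r₂/r₁), so r₂ = r₁·10^((L₁−L₂)/20).
r₂ = 8.8·10^((80.5−63.1)/20) = 8.8·10^(17.4/20) = 65.24 m.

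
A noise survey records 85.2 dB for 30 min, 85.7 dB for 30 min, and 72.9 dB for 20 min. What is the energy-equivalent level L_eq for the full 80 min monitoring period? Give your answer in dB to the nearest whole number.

84 dB

L_eq = 10·log₁₀[(1/T)·Σ tᵢ·10^(Lᵢ/10)] with T = 80 min.
Σ tᵢ·10^(Lᵢ/10) = 30·10^(85.2/10) + 30·10^(85.7/10) + 20·10^(72.9/10) = 2.147e+10.
L_eq = 10·log₁₀(2.147e+10/80) = 84.29 dB.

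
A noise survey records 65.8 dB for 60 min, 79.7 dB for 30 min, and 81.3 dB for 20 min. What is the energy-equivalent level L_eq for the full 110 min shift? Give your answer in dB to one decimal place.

77.2 dB

Weight each interval's intensity by its duration and average over T = 110 min:
Σ tᵢ·10^(Lᵢ/10) = 60·10^(65.8/10) + 30·10^(79.7/10) + 20·10^(81.3/10) = 5.726e+09.
L_eq = 10·log₁₀(5.726e+09/110) = 77.16 dB.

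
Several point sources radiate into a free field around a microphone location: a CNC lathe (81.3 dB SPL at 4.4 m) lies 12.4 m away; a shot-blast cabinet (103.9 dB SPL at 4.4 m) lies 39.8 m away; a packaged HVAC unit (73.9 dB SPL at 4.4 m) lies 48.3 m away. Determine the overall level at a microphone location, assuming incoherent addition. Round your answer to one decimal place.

First find each source's level at the receiver (point-source: −20·log₁₀(r/r_ref)), then combine on an intensity basis.
CNC lathe: 81.3 − 20·log₁₀(12.4/4.4) = 81.3 − 9.00 = 72.30 dB SPL.
shot-blast cabinet: 103.9 − 20·log₁₀(39.8/4.4) = 103.9 − 19.13 = 84.77 dB SPL.
packaged HVAC unit: 73.9 − 20·log₁₀(48.3/4.4) = 73.9 − 20.81 = 53.09 dB SPL.
Σ 10^(L/10) = 3.172e+08 → L_total = 10·log₁₀(3.172e+08) = 85.01 dB SPL.

85.0 dB SPL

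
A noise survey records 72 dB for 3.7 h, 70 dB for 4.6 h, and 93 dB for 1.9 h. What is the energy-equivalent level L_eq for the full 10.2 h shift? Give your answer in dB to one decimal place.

85.8 dB

Weight each interval's intensity by its duration and average over T = 10.2 h:
Σ tᵢ·10^(Lᵢ/10) = 3.7·10^(72/10) + 4.6·10^(70/10) + 1.9·10^(93/10) = 3.896e+09.
L_eq = 10·log₁₀(3.896e+09/10.2) = 85.82 dB.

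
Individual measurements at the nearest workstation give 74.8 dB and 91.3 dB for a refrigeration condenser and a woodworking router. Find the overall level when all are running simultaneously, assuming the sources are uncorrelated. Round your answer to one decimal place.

For uncorrelated sources the intensities add, so convert each level to linear form, sum, and take 10·log₁₀ of the total.
Σ 10^(L/10) = 10^(74.8/10) + 10^(91.3/10) = 1.379e+09.
L_total = 10·log₁₀(1.379e+09) = 91.40 dB.

91.4 dB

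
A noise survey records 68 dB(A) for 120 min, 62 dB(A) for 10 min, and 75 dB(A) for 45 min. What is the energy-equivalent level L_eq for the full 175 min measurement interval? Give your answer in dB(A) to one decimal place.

71.0 dB(A)

L_eq = 10·log₁₀[(1/T)·Σ tᵢ·10^(Lᵢ/10)] with T = 175 min.
Σ tᵢ·10^(Lᵢ/10) = 120·10^(68/10) + 10·10^(62/10) + 45·10^(75/10) = 2.196e+09.
L_eq = 10·log₁₀(2.196e+09/175) = 70.99 dB(A).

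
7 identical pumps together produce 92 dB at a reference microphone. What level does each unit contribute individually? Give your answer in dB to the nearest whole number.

84 dB

Dividing the total intensity by 7 lowers the level by 10·log₁₀ 7 = 8.451 dB: L₁ = 92 − 8.451.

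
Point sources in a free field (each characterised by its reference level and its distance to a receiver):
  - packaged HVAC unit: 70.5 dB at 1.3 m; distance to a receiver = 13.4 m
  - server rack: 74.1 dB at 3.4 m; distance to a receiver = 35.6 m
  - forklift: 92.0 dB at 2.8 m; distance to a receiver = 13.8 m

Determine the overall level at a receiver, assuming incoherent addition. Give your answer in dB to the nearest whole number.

78 dB

First find each source's level at the receiver (point-source: −20·log₁₀(r/r_ref)), then combine on an intensity basis.
packaged HVAC unit: 70.5 − 20·log₁₀(13.4/1.3) = 70.5 − 20.26 = 50.24 dB.
server rack: 74.1 − 20·log₁₀(35.6/3.4) = 74.1 − 20.40 = 53.70 dB.
forklift: 92.0 − 20·log₁₀(13.8/2.8) = 92.0 − 13.85 = 78.15 dB.
Σ 10^(L/10) = 6.559e+07 → L_total = 10·log₁₀(6.559e+07) = 78.17 dB.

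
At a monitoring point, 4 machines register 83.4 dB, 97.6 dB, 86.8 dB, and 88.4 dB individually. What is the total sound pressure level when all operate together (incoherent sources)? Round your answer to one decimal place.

Incoherent sources combine by intensity addition: L_total = 10·log₁₀(Σ 10^(L_i/10)).
Σ 10^(L/10) = 10^(83.4/10) + 10^(97.6/10) + 10^(86.8/10) + 10^(88.4/10) = 7.144e+09.
L_total = 10·log₁₀(7.144e+09) = 98.54 dB.

98.5 dB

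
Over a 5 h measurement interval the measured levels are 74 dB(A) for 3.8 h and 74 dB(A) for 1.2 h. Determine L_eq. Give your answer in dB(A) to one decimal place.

L_eq = 10·log₁₀[(1/T)·Σ tᵢ·10^(Lᵢ/10)] with T = 5 h.
Σ tᵢ·10^(Lᵢ/10) = 3.8·10^(74/10) + 1.2·10^(74/10) = 1.256e+08.
L_eq = 10·log₁₀(1.256e+08/5) = 74.00 dB(A).

74.0 dB(A)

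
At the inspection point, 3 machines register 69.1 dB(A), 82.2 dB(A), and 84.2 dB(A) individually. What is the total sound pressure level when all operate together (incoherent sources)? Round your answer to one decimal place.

For uncorrelated sources the intensities add, so convert each level to linear form, sum, and take 10·log₁₀ of the total.
Σ 10^(L/10) = 10^(69.1/10) + 10^(82.2/10) + 10^(84.2/10) = 4.371e+08.
L_total = 10·log₁₀(4.371e+08) = 86.41 dB(A).

86.4 dB(A)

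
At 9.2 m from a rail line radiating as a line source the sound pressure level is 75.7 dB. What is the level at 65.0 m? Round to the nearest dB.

For a line source, L₂ = L₁ − 10·log₁₀(r₂/r₁).
L₂ = 75.7 − 10·log₁₀(65.0/9.2) = 75.7 − 8.491 = 67.21 dB.

67 dB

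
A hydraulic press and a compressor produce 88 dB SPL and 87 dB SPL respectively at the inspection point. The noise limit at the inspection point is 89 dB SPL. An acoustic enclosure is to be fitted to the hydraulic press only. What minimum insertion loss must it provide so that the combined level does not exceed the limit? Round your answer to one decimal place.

3.3 dB

Fixed contribution from the other source: Σ 10^(L/10) = 10^(87/10) = 5.012e+08 (87.00 dB SPL).
To meet 89 dB SPL overall, the treated hydraulic press may contribute at most 10^(89/10) − 5.012e+08 = 2.931e+08, i.e. 84.67 dB SPL.
So the hydraulic press must be reduced from 88 to 84.67 dB SPL: IL = 3.33 dB.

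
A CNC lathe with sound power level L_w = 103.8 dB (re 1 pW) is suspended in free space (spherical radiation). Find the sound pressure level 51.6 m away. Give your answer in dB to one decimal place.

The power spreads over a sphere of area 4π·r², so L_p = L_w − 10·log₁₀(4π·r²).
4π·r² = 3.346e+04 m², 10·log₁₀ of that is 45.245 dB.
L_p = 103.8 − 45.245 = 58.55 dB.

58.6 dB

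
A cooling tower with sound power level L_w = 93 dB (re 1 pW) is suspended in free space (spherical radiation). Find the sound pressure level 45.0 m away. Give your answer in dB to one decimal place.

The power spreads over a sphere of area 4π·r², so L_p = L_w − 10·log₁₀(4π·r²).
4π·r² = 2.545e+04 m², 10·log₁₀ of that is 44.056 dB.
L_p = 93 − 44.056 = 48.94 dB.

48.9 dB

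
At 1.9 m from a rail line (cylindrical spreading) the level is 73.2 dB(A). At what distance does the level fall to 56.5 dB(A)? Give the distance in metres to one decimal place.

88.9 m

Line-source spreading drops the level by 10·log₁₀(r₂/r₁); inverting, r₂/r₁ = 10^(ΔL/10).
r₂ = 1.9·10^((73.2−56.5)/10) = 1.9·10^(16.7/10) = 88.87 m.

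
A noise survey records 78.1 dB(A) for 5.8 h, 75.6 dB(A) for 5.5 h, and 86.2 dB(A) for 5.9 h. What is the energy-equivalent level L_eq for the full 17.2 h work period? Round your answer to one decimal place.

L_eq = 10·log₁₀[(1/T)·Σ tᵢ·10^(Lᵢ/10)] with T = 17.2 h.
Σ tᵢ·10^(Lᵢ/10) = 5.8·10^(78.1/10) + 5.5·10^(75.6/10) + 5.9·10^(86.2/10) = 3.034e+09.
L_eq = 10·log₁₀(3.034e+09/17.2) = 82.46 dB(A).

82.5 dB(A)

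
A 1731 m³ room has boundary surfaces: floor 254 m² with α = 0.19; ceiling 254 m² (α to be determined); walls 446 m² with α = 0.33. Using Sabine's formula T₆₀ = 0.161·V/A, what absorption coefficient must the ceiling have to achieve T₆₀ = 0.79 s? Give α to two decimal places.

A = 0.161·V/T₆₀ = 0.161·1731/0.79 = 352.77 m² sabins.
Absorption from the other surfaces = 254·0.19 + 446·0.33 = 195.44 m², so the ceiling must supply 157.33 m² over 254 m².
α = 157.33/254 = 0.619.

0.62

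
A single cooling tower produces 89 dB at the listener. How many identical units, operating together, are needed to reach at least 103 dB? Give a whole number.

Need L₁ + 10·log₁₀ N ≥ 103, i.e. log₁₀ N ≥ 1.40.
N ≥ 10^(14.0/10) = 25.119, so N = 26.

26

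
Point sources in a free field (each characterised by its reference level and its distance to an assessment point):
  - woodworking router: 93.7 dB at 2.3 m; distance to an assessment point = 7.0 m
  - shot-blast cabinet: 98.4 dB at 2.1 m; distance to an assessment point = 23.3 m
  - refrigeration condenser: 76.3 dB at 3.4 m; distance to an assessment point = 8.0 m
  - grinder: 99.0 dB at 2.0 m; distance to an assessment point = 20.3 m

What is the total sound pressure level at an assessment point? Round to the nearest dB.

86 dB

Propagate each source to the receiver with L = L_ref − 20·log₁₀(r/r_ref), then add intensities.
woodworking router: 93.7 − 20·log₁₀(7.0/2.3) = 93.7 − 9.67 = 84.03 dB.
shot-blast cabinet: 98.4 − 20·log₁₀(23.3/2.1) = 98.4 − 20.90 = 77.50 dB.
refrigeration condenser: 76.3 − 20·log₁₀(8.0/3.4) = 76.3 − 7.43 = 68.87 dB.
grinder: 99.0 − 20·log₁₀(20.3/2.0) = 99.0 − 20.13 = 78.87 dB.
Σ 10^(L/10) = 3.941e+08 → L_total = 10·log₁₀(3.941e+08) = 85.96 dB.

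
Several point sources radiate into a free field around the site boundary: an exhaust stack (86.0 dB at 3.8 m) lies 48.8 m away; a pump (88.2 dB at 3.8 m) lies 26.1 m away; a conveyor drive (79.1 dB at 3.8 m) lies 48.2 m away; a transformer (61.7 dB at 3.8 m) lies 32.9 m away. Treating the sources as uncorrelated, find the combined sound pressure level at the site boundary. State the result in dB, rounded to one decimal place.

Apply inverse-square spreading to bring every level to the receiver, then sum 10^(L/10).
exhaust stack: 86.0 − 20·log₁₀(48.8/3.8) = 86.0 − 22.17 = 63.83 dB.
pump: 88.2 − 20·log₁₀(26.1/3.8) = 88.2 − 16.74 = 71.46 dB.
conveyor drive: 79.1 − 20·log₁₀(48.2/3.8) = 79.1 − 22.07 = 57.03 dB.
transformer: 61.7 − 20·log₁₀(32.9/3.8) = 61.7 − 18.75 = 42.95 dB.
Σ 10^(L/10) = 1.694e+07 → L_total = 10·log₁₀(1.694e+07) = 72.29 dB.

72.3 dB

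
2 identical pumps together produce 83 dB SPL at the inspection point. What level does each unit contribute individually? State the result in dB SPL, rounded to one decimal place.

80.0 dB SPL

For N identical incoherent sources L_total = L₁ + 10·log₁₀ N, so L₁ = 83 − 10·log₁₀(2) = 83 − 3.010.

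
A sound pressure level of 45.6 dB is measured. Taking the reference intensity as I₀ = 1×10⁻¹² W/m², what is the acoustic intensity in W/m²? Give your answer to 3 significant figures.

3.63e-08 W/m²

I/I₀ = 10^(45.6/10) = 3.631e+04, so I = 3.631e+04 × 10⁻¹² W/m².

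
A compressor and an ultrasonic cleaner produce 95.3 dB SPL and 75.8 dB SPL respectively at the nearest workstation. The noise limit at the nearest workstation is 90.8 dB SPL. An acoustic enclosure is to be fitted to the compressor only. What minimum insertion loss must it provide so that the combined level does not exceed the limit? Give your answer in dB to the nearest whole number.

The untreated sources together contribute 10^(75.8/10) = 3.802e+07, i.e. 75.80 dB SPL.
The limit corresponds to 10^(90.8/10) = 1.202e+09; subtracting the fixed part leaves 1.164e+09 for the compressor, i.e. 90.66 dB SPL.
Required insertion loss = 95.3 − 90.66 = 4.64 dB.

5 dB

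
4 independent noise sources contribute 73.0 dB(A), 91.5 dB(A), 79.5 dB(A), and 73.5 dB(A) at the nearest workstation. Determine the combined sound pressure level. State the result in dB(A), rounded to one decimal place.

91.9 dB(A)

For uncorrelated sources the intensities add, so convert each level to linear form, sum, and take 10·log₁₀ of the total.
Σ 10^(L/10) = 10^(73.0/10) + 10^(91.5/10) + 10^(79.5/10) + 10^(73.5/10) = 1.544e+09.
L_total = 10·log₁₀(1.544e+09) = 91.89 dB(A).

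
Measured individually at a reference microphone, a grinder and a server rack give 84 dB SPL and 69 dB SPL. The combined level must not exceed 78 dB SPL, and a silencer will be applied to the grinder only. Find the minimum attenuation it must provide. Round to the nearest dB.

7 dB

Fixed contribution from the other source: Σ 10^(L/10) = 10^(69/10) = 7.943e+06 (69.00 dB SPL).
To meet 78 dB SPL overall, the treated grinder may contribute at most 10^(78/10) − 7.943e+06 = 5.515e+07, i.e. 77.42 dB SPL.
Required insertion loss = 84 − 77.42 = 6.58 dB.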